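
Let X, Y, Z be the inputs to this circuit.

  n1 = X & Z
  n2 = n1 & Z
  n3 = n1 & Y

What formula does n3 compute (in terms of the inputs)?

(X & Z) & Y

n1 = X & Z
n3 = n1 & Y = (X & Z) & Y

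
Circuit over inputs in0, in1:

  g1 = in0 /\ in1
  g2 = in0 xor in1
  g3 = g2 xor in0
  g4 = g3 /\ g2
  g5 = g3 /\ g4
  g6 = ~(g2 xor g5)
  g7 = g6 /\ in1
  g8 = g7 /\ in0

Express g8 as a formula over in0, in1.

g2 = in0 xor in1
g3 = g2 xor in0 = (in0 xor in1) xor in0
g4 = g3 /\ g2 = ((in0 xor in1) xor in0) /\ (in0 xor in1)
g5 = g3 /\ g4 = ((in0 xor in1) xor in0) /\ (((in0 xor in1) xor in0) /\ (in0 xor in1))
g6 = ~(g2 xor g5) = ~((in0 xor in1) xor (((in0 xor in1) xor in0) /\ (((in0 xor in1) xor in0) /\ (in0 xor in1))))
g7 = g6 /\ in1 = (~((in0 xor in1) xor (((in0 xor in1) xor in0) /\ (((in0 xor in1) xor in0) /\ (in0 xor in1))))) /\ in1
g8 = g7 /\ in0 = ((~((in0 xor in1) xor (((in0 xor in1) xor in0) /\ (((in0 xor in1) xor in0) /\ (in0 xor in1))))) /\ in1) /\ in0

((~((in0 xor in1) xor (((in0 xor in1) xor in0) /\ (((in0 xor in1) xor in0) /\ (in0 xor in1))))) /\ in1) /\ in0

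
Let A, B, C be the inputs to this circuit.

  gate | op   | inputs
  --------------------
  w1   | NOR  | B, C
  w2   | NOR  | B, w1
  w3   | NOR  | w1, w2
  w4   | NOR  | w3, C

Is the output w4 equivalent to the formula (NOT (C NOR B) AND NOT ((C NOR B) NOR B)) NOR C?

w1 = B NOR C
w2 = B NOR w1 = B NOR (B NOR C)
w3 = w1 NOR w2 = (B NOR C) NOR (B NOR (B NOR C))
w4 = w3 NOR C = ((B NOR C) NOR (B NOR (B NOR C))) NOR C
At A=0, B=0, C=1: circuit gives 0, formula gives 0.
At A=0, B=0, C=0: circuit gives 1, formula gives 1.
Agrees on all 8 inputs.

Yes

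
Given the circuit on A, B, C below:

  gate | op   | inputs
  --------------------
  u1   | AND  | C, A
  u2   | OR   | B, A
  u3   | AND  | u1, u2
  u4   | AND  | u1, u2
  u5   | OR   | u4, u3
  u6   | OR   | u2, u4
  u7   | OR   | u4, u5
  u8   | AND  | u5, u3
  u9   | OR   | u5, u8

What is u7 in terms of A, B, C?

((C AND A) AND (B OR A)) OR (((C AND A) AND (B OR A)) OR ((C AND A) AND (B OR A)))

u1 = C AND A
u2 = B OR A
u3 = u1 AND u2 = (C AND A) AND (B OR A)
u4 = u1 AND u2 = (C AND A) AND (B OR A)
u5 = u4 OR u3 = ((C AND A) AND (B OR A)) OR ((C AND A) AND (B OR A))
u7 = u4 OR u5 = ((C AND A) AND (B OR A)) OR (((C AND A) AND (B OR A)) OR ((C AND A) AND (B OR A)))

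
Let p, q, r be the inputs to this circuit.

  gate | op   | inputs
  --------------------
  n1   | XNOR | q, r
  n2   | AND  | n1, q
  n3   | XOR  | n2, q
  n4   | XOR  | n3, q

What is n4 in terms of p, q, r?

(((q XNOR r) AND q) XOR q) XOR q

n1 = q XNOR r
n2 = n1 AND q = (q XNOR r) AND q
n3 = n2 XOR q = ((q XNOR r) AND q) XOR q
n4 = n3 XOR q = (((q XNOR r) AND q) XOR q) XOR q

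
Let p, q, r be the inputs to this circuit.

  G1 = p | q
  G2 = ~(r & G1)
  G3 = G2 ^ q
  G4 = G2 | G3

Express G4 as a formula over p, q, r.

(~(r & (p | q))) | ((~(r & (p | q))) ^ q)

G1 = p | q
G2 = ~(r & G1) = ~(r & (p | q))
G3 = G2 ^ q = (~(r & (p | q))) ^ q
G4 = G2 | G3 = (~(r & (p | q))) | ((~(r & (p | q))) ^ q)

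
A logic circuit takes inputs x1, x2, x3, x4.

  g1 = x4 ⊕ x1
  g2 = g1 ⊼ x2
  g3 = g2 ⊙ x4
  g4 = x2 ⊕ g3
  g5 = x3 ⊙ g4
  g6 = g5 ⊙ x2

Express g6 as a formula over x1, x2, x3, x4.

g1 = x4 ⊕ x1
g2 = g1 ⊼ x2 = (x4 ⊕ x1) ⊼ x2
g3 = g2 ⊙ x4 = ((x4 ⊕ x1) ⊼ x2) ⊙ x4
g4 = x2 ⊕ g3 = x2 ⊕ (((x4 ⊕ x1) ⊼ x2) ⊙ x4)
g5 = x3 ⊙ g4 = x3 ⊙ (x2 ⊕ (((x4 ⊕ x1) ⊼ x2) ⊙ x4))
g6 = g5 ⊙ x2 = (x3 ⊙ (x2 ⊕ (((x4 ⊕ x1) ⊼ x2) ⊙ x4))) ⊙ x2

(x3 ⊙ (x2 ⊕ (((x4 ⊕ x1) ⊼ x2) ⊙ x4))) ⊙ x2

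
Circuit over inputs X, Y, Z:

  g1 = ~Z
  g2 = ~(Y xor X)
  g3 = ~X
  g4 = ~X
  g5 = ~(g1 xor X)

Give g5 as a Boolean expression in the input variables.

g1 = ~Z
g5 = ~(g1 xor X) = ~(~Z xor X)

~(~Z xor X)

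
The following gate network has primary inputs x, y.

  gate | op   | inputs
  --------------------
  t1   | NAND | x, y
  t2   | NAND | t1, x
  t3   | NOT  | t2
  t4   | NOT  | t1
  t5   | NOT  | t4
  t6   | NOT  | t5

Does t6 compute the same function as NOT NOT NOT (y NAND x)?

Yes

t1 = x NAND y
t4 = NOT t1 = NOT (x NAND y)
t5 = NOT t4 = NOT NOT (x NAND y)
t6 = NOT t5 = NOT NOT NOT (x NAND y)
At x=0, y=0: circuit gives 0, formula gives 0.
At x=1, y=1: circuit gives 1, formula gives 1.
Agrees on all 4 inputs.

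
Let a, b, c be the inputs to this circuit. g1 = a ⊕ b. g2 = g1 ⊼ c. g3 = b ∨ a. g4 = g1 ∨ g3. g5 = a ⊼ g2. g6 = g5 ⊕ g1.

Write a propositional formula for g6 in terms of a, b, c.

g1 = a ⊕ b
g2 = g1 ⊼ c = (a ⊕ b) ⊼ c
g5 = a ⊼ g2 = a ⊼ ((a ⊕ b) ⊼ c)
g6 = g5 ⊕ g1 = (a ⊼ ((a ⊕ b) ⊼ c)) ⊕ (a ⊕ b)

(a ⊼ ((a ⊕ b) ⊼ c)) ⊕ (a ⊕ b)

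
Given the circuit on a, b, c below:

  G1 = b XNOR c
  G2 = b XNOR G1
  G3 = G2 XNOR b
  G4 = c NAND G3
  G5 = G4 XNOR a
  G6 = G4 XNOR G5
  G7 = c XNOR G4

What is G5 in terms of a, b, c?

G1 = b XNOR c
G2 = b XNOR G1 = b XNOR (b XNOR c)
G3 = G2 XNOR b = (b XNOR (b XNOR c)) XNOR b
G4 = c NAND G3 = c NAND ((b XNOR (b XNOR c)) XNOR b)
G5 = G4 XNOR a = (c NAND ((b XNOR (b XNOR c)) XNOR b)) XNOR a

(c NAND ((b XNOR (b XNOR c)) XNOR b)) XNOR a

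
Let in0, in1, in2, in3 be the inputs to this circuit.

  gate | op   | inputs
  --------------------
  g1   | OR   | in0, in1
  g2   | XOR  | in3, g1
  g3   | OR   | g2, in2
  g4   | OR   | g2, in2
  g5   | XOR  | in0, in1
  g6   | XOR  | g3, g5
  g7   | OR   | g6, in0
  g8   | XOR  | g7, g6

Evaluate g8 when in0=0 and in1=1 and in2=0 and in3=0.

g1 = 0 OR 1 = 1
g2 = 0 XOR 1 = 1
g3 = 1 OR 0 = 1
g5 = 0 XOR 1 = 1
g6 = 1 XOR 1 = 0
g7 = 0 OR 0 = 0
g8 = 0 XOR 0 = 0

0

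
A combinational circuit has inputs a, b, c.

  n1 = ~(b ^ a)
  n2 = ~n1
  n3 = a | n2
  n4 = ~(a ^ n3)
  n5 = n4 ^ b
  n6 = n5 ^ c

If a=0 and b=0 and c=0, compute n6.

1

n1 = ~(0 ^ 0) = 1
n2 = ~1 = 0
n3 = 0 | 0 = 0
n4 = ~(0 ^ 0) = 1
n5 = 1 ^ 0 = 1
n6 = 1 ^ 0 = 1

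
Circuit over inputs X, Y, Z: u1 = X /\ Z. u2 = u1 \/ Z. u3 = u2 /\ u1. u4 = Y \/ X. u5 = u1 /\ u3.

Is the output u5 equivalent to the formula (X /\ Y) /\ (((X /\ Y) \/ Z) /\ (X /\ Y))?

No

u1 = X /\ Z
u2 = u1 \/ Z = (X /\ Z) \/ Z
u3 = u2 /\ u1 = ((X /\ Z) \/ Z) /\ (X /\ Z)
u5 = u1 /\ u3 = (X /\ Z) /\ (((X /\ Z) \/ Z) /\ (X /\ Z))
At X=1, Y=0, Z=1: circuit gives 1, formula gives 0.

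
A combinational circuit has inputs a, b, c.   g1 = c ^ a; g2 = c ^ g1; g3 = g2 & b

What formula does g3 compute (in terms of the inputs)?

(c ^ (c ^ a)) & b

g1 = c ^ a
g2 = c ^ g1 = c ^ (c ^ a)
g3 = g2 & b = (c ^ (c ^ a)) & b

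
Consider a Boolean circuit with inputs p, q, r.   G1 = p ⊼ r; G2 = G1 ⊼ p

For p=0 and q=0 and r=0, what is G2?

G1 = 0 ⊼ 0 = 1
G2 = 1 ⊼ 0 = 1

1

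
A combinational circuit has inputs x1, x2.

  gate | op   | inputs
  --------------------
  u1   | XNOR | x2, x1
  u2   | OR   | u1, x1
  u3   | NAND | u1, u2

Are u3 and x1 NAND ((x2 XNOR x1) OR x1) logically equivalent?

u1 = x2 XNOR x1
u2 = u1 OR x1 = (x2 XNOR x1) OR x1
u3 = u1 NAND u2 = (x2 XNOR x1) NAND ((x2 XNOR x1) OR x1)
At x1=0, x2=0: circuit gives 0, formula gives 1.

No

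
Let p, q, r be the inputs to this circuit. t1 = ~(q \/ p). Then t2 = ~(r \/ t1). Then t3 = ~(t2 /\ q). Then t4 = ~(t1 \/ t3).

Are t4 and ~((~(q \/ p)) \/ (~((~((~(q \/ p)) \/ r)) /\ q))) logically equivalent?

t1 = ~(q \/ p)
t2 = ~(r \/ t1) = ~(r \/ (~(q \/ p)))
t3 = ~(t2 /\ q) = ~((~(r \/ (~(q \/ p)))) /\ q)
t4 = ~(t1 \/ t3) = ~((~(q \/ p)) \/ (~((~(r \/ (~(q \/ p)))) /\ q)))
At p=0, q=0, r=0: circuit gives 0, formula gives 0.
At p=0, q=1, r=0: circuit gives 1, formula gives 1.
Agrees on all 8 inputs.

Yes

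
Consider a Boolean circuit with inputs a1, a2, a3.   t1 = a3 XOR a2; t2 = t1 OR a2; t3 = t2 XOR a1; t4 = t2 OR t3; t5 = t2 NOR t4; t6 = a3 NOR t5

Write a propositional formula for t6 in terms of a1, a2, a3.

t1 = a3 XOR a2
t2 = t1 OR a2 = (a3 XOR a2) OR a2
t3 = t2 XOR a1 = ((a3 XOR a2) OR a2) XOR a1
t4 = t2 OR t3 = ((a3 XOR a2) OR a2) OR (((a3 XOR a2) OR a2) XOR a1)
t5 = t2 NOR t4 = ((a3 XOR a2) OR a2) NOR (((a3 XOR a2) OR a2) OR (((a3 XOR a2) OR a2) XOR a1))
t6 = a3 NOR t5 = a3 NOR (((a3 XOR a2) OR a2) NOR (((a3 XOR a2) OR a2) OR (((a3 XOR a2) OR a2) XOR a1)))

a3 NOR (((a3 XOR a2) OR a2) NOR (((a3 XOR a2) OR a2) OR (((a3 XOR a2) OR a2) XOR a1)))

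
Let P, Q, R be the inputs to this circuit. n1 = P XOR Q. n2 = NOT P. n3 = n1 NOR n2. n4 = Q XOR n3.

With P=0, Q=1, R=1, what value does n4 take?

n1 = 0 XOR 1 = 1
n2 = NOT 0 = 1
n3 = 1 NOR 1 = 0
n4 = 1 XOR 0 = 1

1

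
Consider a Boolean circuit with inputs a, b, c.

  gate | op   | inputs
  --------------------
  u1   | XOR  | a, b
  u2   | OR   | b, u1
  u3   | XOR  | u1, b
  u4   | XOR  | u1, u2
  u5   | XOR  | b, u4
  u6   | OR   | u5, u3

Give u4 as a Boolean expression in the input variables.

u1 = a XOR b
u2 = b OR u1 = b OR (a XOR b)
u4 = u1 XOR u2 = (a XOR b) XOR (b OR (a XOR b))

(a XOR b) XOR (b OR (a XOR b))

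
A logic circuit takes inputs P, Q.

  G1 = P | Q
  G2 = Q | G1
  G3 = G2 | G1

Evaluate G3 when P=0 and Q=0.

0

G1 = 0 | 0 = 0
G2 = 0 | 0 = 0
G3 = 0 | 0 = 0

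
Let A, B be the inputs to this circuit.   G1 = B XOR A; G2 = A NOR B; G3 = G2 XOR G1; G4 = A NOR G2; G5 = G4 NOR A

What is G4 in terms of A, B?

A NOR (A NOR B)

G2 = A NOR B
G4 = A NOR G2 = A NOR (A NOR B)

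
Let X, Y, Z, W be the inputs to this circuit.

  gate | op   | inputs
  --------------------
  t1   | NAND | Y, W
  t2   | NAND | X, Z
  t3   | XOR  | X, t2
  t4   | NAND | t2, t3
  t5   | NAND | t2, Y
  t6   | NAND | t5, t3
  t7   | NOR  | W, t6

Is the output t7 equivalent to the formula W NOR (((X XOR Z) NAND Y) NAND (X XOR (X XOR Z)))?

t2 = X NAND Z
t3 = X XOR t2 = X XOR (X NAND Z)
t5 = t2 NAND Y = (X NAND Z) NAND Y
t6 = t5 NAND t3 = ((X NAND Z) NAND Y) NAND (X XOR (X NAND Z))
t7 = W NOR t6 = W NOR (((X NAND Z) NAND Y) NAND (X XOR (X NAND Z)))
At X=0, Y=0, Z=0, W=0: circuit gives 1, formula gives 0.

No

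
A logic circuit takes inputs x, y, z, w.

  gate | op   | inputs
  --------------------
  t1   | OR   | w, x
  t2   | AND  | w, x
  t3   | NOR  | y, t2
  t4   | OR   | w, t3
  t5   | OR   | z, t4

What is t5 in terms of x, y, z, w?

t2 = w AND x
t3 = y NOR t2 = y NOR (w AND x)
t4 = w OR t3 = w OR (y NOR (w AND x))
t5 = z OR t4 = z OR (w OR (y NOR (w AND x)))

z OR (w OR (y NOR (w AND x)))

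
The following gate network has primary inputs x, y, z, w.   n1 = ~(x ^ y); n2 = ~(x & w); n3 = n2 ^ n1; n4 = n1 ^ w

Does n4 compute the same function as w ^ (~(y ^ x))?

Yes

n1 = ~(x ^ y)
n4 = n1 ^ w = (~(x ^ y)) ^ w
At x=0, y=0, z=0, w=1: circuit gives 0, formula gives 0.
At x=0, y=0, z=0, w=0: circuit gives 1, formula gives 1.
Agrees on all 16 inputs.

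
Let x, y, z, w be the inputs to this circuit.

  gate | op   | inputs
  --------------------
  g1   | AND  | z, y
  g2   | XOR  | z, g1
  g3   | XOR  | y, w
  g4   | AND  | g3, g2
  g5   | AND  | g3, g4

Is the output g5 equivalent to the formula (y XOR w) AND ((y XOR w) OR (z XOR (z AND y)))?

No

g1 = z AND y
g2 = z XOR g1 = z XOR (z AND y)
g3 = y XOR w
g4 = g3 AND g2 = (y XOR w) AND (z XOR (z AND y))
g5 = g3 AND g4 = (y XOR w) AND ((y XOR w) AND (z XOR (z AND y)))
At x=0, y=0, z=0, w=1: circuit gives 0, formula gives 1.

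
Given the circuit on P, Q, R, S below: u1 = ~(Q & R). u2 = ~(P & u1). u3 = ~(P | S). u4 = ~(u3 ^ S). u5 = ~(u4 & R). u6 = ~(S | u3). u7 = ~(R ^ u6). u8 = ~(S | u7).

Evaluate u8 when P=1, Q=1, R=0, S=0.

u3 = ~(1 | 0) = 0
u6 = ~(0 | 0) = 1
u7 = ~(0 ^ 1) = 0
u8 = ~(0 | 0) = 1

1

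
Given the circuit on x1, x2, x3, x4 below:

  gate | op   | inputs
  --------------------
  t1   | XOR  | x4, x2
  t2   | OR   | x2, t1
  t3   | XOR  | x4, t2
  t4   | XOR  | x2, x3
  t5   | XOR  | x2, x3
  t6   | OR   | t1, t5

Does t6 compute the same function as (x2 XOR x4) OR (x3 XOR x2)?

t1 = x4 XOR x2
t5 = x2 XOR x3
t6 = t1 OR t5 = (x4 XOR x2) OR (x2 XOR x3)
At x1=0, x2=0, x3=0, x4=0: circuit gives 0, formula gives 0.
At x1=0, x2=0, x3=0, x4=1: circuit gives 1, formula gives 1.
Agrees on all 16 inputs.

Yes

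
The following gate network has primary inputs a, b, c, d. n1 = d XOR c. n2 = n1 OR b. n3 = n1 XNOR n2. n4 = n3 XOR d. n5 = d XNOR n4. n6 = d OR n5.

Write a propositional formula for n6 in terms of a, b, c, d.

d OR (d XNOR (((d XOR c) XNOR ((d XOR c) OR b)) XOR d))

n1 = d XOR c
n2 = n1 OR b = (d XOR c) OR b
n3 = n1 XNOR n2 = (d XOR c) XNOR ((d XOR c) OR b)
n4 = n3 XOR d = ((d XOR c) XNOR ((d XOR c) OR b)) XOR d
n5 = d XNOR n4 = d XNOR (((d XOR c) XNOR ((d XOR c) OR b)) XOR d)
n6 = d OR n5 = d OR (d XNOR (((d XOR c) XNOR ((d XOR c) OR b)) XOR d))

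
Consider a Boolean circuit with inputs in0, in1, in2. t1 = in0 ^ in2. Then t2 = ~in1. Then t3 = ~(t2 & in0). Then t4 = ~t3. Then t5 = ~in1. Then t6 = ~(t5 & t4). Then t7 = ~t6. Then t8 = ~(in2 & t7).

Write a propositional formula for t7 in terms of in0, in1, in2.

~(~(~in1 & ~(~(~in1 & in0))))

t2 = ~in1
t3 = ~(t2 & in0) = ~(~in1 & in0)
t4 = ~t3 = ~(~(~in1 & in0))
t5 = ~in1
t6 = ~(t5 & t4) = ~(~in1 & ~(~(~in1 & in0)))
t7 = ~t6 = ~(~(~in1 & ~(~(~in1 & in0))))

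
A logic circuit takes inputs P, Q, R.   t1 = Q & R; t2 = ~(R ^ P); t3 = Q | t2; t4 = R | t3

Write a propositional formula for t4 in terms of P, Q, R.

R | (Q | (~(R ^ P)))

t2 = ~(R ^ P)
t3 = Q | t2 = Q | (~(R ^ P))
t4 = R | t3 = R | (Q | (~(R ^ P)))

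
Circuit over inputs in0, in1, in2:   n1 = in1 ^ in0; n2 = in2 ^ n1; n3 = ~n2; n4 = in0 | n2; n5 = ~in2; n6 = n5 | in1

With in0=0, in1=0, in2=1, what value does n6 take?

0

n5 = ~1 = 0
n6 = 0 | 0 = 0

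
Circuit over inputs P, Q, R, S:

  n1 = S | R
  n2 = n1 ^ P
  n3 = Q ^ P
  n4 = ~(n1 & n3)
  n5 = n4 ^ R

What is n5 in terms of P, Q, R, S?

(~((S | R) & (Q ^ P))) ^ R

n1 = S | R
n3 = Q ^ P
n4 = ~(n1 & n3) = ~((S | R) & (Q ^ P))
n5 = n4 ^ R = (~((S | R) & (Q ^ P))) ^ R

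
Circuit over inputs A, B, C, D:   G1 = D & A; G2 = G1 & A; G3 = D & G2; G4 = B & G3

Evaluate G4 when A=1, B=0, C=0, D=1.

G1 = 1 & 1 = 1
G2 = 1 & 1 = 1
G3 = 1 & 1 = 1
G4 = 0 & 1 = 0

0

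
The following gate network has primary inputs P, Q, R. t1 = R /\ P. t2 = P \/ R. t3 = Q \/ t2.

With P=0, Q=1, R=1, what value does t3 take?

t2 = 0 \/ 1 = 1
t3 = 1 \/ 1 = 1

1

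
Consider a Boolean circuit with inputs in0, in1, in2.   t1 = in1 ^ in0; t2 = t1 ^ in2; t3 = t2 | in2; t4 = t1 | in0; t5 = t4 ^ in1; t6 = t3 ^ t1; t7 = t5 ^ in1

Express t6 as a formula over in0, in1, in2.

(((in1 ^ in0) ^ in2) | in2) ^ (in1 ^ in0)

t1 = in1 ^ in0
t2 = t1 ^ in2 = (in1 ^ in0) ^ in2
t3 = t2 | in2 = ((in1 ^ in0) ^ in2) | in2
t6 = t3 ^ t1 = (((in1 ^ in0) ^ in2) | in2) ^ (in1 ^ in0)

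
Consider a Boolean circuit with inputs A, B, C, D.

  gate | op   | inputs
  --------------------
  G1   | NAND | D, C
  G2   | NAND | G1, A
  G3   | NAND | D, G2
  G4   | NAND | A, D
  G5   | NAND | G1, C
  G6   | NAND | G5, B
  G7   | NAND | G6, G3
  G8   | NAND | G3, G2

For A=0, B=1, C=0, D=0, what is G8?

0

G1 = 0 NAND 0 = 1
G2 = 1 NAND 0 = 1
G3 = 0 NAND 1 = 1
G8 = 1 NAND 1 = 0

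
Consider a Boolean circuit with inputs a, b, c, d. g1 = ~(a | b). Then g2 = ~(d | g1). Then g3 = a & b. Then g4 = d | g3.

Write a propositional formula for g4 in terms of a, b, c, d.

g3 = a & b
g4 = d | g3 = d | (a & b)

d | (a & b)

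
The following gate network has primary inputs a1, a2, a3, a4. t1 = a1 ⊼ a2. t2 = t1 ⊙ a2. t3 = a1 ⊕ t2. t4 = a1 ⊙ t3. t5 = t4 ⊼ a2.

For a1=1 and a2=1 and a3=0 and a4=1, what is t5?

t1 = 1 ⊼ 1 = 0
t2 = 0 ⊙ 1 = 0
t3 = 1 ⊕ 0 = 1
t4 = 1 ⊙ 1 = 1
t5 = 1 ⊼ 1 = 0

0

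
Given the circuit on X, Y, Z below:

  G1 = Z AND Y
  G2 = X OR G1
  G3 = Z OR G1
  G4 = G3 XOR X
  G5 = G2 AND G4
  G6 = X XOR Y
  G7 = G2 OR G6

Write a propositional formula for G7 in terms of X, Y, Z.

G1 = Z AND Y
G2 = X OR G1 = X OR (Z AND Y)
G6 = X XOR Y
G7 = G2 OR G6 = (X OR (Z AND Y)) OR (X XOR Y)

(X OR (Z AND Y)) OR (X XOR Y)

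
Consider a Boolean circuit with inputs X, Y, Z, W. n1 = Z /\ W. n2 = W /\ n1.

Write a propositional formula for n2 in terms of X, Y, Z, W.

W /\ (Z /\ W)

n1 = Z /\ W
n2 = W /\ n1 = W /\ (Z /\ W)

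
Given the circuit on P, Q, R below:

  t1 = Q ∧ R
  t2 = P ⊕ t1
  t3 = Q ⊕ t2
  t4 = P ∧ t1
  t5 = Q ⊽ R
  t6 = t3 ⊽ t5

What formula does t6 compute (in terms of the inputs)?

(Q ⊕ (P ⊕ (Q ∧ R))) ⊽ (Q ⊽ R)

t1 = Q ∧ R
t2 = P ⊕ t1 = P ⊕ (Q ∧ R)
t3 = Q ⊕ t2 = Q ⊕ (P ⊕ (Q ∧ R))
t5 = Q ⊽ R
t6 = t3 ⊽ t5 = (Q ⊕ (P ⊕ (Q ∧ R))) ⊽ (Q ⊽ R)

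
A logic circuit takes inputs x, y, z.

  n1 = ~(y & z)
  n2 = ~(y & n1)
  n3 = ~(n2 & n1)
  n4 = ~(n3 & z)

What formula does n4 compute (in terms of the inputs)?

n1 = ~(y & z)
n2 = ~(y & n1) = ~(y & (~(y & z)))
n3 = ~(n2 & n1) = ~((~(y & (~(y & z)))) & (~(y & z)))
n4 = ~(n3 & z) = ~((~((~(y & (~(y & z)))) & (~(y & z)))) & z)

~((~((~(y & (~(y & z)))) & (~(y & z)))) & z)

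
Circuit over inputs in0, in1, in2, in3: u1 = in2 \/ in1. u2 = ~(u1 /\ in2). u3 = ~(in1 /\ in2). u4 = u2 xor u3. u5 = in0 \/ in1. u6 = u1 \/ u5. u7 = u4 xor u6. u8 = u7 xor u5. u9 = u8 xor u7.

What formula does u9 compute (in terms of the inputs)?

u1 = in2 \/ in1
u2 = ~(u1 /\ in2) = ~((in2 \/ in1) /\ in2)
u3 = ~(in1 /\ in2)
u4 = u2 xor u3 = (~((in2 \/ in1) /\ in2)) xor (~(in1 /\ in2))
u5 = in0 \/ in1
u6 = u1 \/ u5 = (in2 \/ in1) \/ (in0 \/ in1)
u7 = u4 xor u6 = ((~((in2 \/ in1) /\ in2)) xor (~(in1 /\ in2))) xor ((in2 \/ in1) \/ (in0 \/ in1))
u8 = u7 xor u5 = (((~((in2 \/ in1) /\ in2)) xor (~(in1 /\ in2))) xor ((in2 \/ in1) \/ (in0 \/ in1))) xor (in0 \/ in1)
u9 = u8 xor u7 = ((((~((in2 \/ in1) /\ in2)) xor (~(in1 /\ in2))) xor ((in2 \/ in1) \/ (in0 \/ in1))) xor (in0 \/ in1)) xor (((~((in2 \/ in1) /\ in2)) xor (~(in1 /\ in2))) xor ((in2 \/ in1) \/ (in0 \/ in1)))

((((~((in2 \/ in1) /\ in2)) xor (~(in1 /\ in2))) xor ((in2 \/ in1) \/ (in0 \/ in1))) xor (in0 \/ in1)) xor (((~((in2 \/ in1) /\ in2)) xor (~(in1 /\ in2))) xor ((in2 \/ in1) \/ (in0 \/ in1)))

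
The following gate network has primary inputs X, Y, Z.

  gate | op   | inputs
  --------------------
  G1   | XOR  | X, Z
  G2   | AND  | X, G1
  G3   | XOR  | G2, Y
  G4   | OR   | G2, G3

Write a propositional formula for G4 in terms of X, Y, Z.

(X AND (X XOR Z)) OR ((X AND (X XOR Z)) XOR Y)

G1 = X XOR Z
G2 = X AND G1 = X AND (X XOR Z)
G3 = G2 XOR Y = (X AND (X XOR Z)) XOR Y
G4 = G2 OR G3 = (X AND (X XOR Z)) OR ((X AND (X XOR Z)) XOR Y)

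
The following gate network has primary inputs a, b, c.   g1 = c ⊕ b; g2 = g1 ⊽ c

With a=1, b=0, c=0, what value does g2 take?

1

g1 = 0 ⊕ 0 = 0
g2 = 0 ⊽ 0 = 1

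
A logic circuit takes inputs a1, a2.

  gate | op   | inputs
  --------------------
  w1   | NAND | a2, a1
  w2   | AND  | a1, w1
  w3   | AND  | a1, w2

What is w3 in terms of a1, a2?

a1 AND (a1 AND (a2 NAND a1))

w1 = a2 NAND a1
w2 = a1 AND w1 = a1 AND (a2 NAND a1)
w3 = a1 AND w2 = a1 AND (a1 AND (a2 NAND a1))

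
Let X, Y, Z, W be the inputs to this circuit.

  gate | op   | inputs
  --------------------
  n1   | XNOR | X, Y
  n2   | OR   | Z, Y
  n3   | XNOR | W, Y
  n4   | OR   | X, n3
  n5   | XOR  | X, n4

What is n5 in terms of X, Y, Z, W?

n3 = W XNOR Y
n4 = X OR n3 = X OR (W XNOR Y)
n5 = X XOR n4 = X XOR (X OR (W XNOR Y))

X XOR (X OR (W XNOR Y))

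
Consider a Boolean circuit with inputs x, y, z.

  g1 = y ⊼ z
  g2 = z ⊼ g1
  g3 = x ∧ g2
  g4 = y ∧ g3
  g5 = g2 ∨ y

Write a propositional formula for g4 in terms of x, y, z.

y ∧ (x ∧ (z ⊼ (y ⊼ z)))

g1 = y ⊼ z
g2 = z ⊼ g1 = z ⊼ (y ⊼ z)
g3 = x ∧ g2 = x ∧ (z ⊼ (y ⊼ z))
g4 = y ∧ g3 = y ∧ (x ∧ (z ⊼ (y ⊼ z)))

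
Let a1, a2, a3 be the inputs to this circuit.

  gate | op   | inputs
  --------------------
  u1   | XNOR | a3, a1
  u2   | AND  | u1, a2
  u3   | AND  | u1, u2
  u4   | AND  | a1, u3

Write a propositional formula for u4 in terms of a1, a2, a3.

a1 AND ((a3 XNOR a1) AND ((a3 XNOR a1) AND a2))

u1 = a3 XNOR a1
u2 = u1 AND a2 = (a3 XNOR a1) AND a2
u3 = u1 AND u2 = (a3 XNOR a1) AND ((a3 XNOR a1) AND a2)
u4 = a1 AND u3 = a1 AND ((a3 XNOR a1) AND ((a3 XNOR a1) AND a2))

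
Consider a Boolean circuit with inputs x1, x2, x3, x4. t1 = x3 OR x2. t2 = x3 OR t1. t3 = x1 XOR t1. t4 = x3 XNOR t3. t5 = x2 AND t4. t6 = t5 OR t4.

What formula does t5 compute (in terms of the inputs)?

x2 AND (x3 XNOR (x1 XOR (x3 OR x2)))

t1 = x3 OR x2
t3 = x1 XOR t1 = x1 XOR (x3 OR x2)
t4 = x3 XNOR t3 = x3 XNOR (x1 XOR (x3 OR x2))
t5 = x2 AND t4 = x2 AND (x3 XNOR (x1 XOR (x3 OR x2)))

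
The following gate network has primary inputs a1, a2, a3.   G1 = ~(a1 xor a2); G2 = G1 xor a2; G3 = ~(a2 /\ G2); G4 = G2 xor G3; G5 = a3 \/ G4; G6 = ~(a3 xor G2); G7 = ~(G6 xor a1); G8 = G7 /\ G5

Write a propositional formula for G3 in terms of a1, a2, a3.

~(a2 /\ ((~(a1 xor a2)) xor a2))

G1 = ~(a1 xor a2)
G2 = G1 xor a2 = (~(a1 xor a2)) xor a2
G3 = ~(a2 /\ G2) = ~(a2 /\ ((~(a1 xor a2)) xor a2))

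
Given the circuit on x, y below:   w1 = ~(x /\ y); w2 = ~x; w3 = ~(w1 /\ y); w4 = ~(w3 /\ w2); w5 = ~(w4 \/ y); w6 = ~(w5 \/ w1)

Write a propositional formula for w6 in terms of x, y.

w1 = ~(x /\ y)
w2 = ~x
w3 = ~(w1 /\ y) = ~((~(x /\ y)) /\ y)
w4 = ~(w3 /\ w2) = ~((~((~(x /\ y)) /\ y)) /\ ~x)
w5 = ~(w4 \/ y) = ~((~((~((~(x /\ y)) /\ y)) /\ ~x)) \/ y)
w6 = ~(w5 \/ w1) = ~((~((~((~((~(x /\ y)) /\ y)) /\ ~x)) \/ y)) \/ (~(x /\ y)))

~((~((~((~((~(x /\ y)) /\ y)) /\ ~x)) \/ y)) \/ (~(x /\ y)))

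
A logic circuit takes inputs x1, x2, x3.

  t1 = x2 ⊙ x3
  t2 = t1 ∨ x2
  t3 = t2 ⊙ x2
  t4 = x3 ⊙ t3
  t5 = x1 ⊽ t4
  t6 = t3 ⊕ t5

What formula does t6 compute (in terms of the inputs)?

t1 = x2 ⊙ x3
t2 = t1 ∨ x2 = (x2 ⊙ x3) ∨ x2
t3 = t2 ⊙ x2 = ((x2 ⊙ x3) ∨ x2) ⊙ x2
t4 = x3 ⊙ t3 = x3 ⊙ (((x2 ⊙ x3) ∨ x2) ⊙ x2)
t5 = x1 ⊽ t4 = x1 ⊽ (x3 ⊙ (((x2 ⊙ x3) ∨ x2) ⊙ x2))
t6 = t3 ⊕ t5 = (((x2 ⊙ x3) ∨ x2) ⊙ x2) ⊕ (x1 ⊽ (x3 ⊙ (((x2 ⊙ x3) ∨ x2) ⊙ x2)))

(((x2 ⊙ x3) ∨ x2) ⊙ x2) ⊕ (x1 ⊽ (x3 ⊙ (((x2 ⊙ x3) ∨ x2) ⊙ x2)))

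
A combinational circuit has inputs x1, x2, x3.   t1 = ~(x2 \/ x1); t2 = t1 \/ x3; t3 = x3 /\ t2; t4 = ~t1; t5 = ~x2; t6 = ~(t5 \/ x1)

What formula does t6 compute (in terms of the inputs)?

t5 = ~x2
t6 = ~(t5 \/ x1) = ~(~x2 \/ x1)

~(~x2 \/ x1)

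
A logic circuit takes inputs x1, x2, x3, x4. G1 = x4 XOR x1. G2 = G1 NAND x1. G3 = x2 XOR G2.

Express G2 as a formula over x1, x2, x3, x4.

(x4 XOR x1) NAND x1

G1 = x4 XOR x1
G2 = G1 NAND x1 = (x4 XOR x1) NAND x1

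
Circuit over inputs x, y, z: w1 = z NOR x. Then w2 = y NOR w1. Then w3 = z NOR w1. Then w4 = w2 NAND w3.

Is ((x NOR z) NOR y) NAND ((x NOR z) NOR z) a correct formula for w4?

w1 = z NOR x
w2 = y NOR w1 = y NOR (z NOR x)
w3 = z NOR w1 = z NOR (z NOR x)
w4 = w2 NAND w3 = (y NOR (z NOR x)) NAND (z NOR (z NOR x))
At x=1, y=0, z=0: circuit gives 0, formula gives 0.
At x=0, y=0, z=0: circuit gives 1, formula gives 1.
Agrees on all 8 inputs.

Yes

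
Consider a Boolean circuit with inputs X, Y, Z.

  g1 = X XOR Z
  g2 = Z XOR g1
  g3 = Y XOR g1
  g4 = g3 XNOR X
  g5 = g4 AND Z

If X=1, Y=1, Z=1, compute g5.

g1 = 1 XOR 1 = 0
g3 = 1 XOR 0 = 1
g4 = 1 XNOR 1 = 1
g5 = 1 AND 1 = 1

1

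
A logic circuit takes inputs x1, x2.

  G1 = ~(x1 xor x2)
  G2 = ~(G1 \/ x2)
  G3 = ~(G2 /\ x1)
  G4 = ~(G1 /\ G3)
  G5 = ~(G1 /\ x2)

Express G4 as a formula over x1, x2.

~((~(x1 xor x2)) /\ (~((~((~(x1 xor x2)) \/ x2)) /\ x1)))

G1 = ~(x1 xor x2)
G2 = ~(G1 \/ x2) = ~((~(x1 xor x2)) \/ x2)
G3 = ~(G2 /\ x1) = ~((~((~(x1 xor x2)) \/ x2)) /\ x1)
G4 = ~(G1 /\ G3) = ~((~(x1 xor x2)) /\ (~((~((~(x1 xor x2)) \/ x2)) /\ x1)))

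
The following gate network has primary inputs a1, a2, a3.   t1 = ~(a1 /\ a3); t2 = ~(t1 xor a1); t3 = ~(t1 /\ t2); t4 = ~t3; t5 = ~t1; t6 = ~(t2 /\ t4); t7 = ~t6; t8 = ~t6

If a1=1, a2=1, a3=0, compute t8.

1

t1 = ~(1 /\ 0) = 1
t2 = ~(1 xor 1) = 1
t3 = ~(1 /\ 1) = 0
t4 = ~0 = 1
t6 = ~(1 /\ 1) = 0
t8 = ~0 = 1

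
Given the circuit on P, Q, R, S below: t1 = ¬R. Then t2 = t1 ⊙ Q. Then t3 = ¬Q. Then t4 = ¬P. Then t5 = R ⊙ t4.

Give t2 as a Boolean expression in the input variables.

¬R ⊙ Q

t1 = ¬R
t2 = t1 ⊙ Q = ¬R ⊙ Q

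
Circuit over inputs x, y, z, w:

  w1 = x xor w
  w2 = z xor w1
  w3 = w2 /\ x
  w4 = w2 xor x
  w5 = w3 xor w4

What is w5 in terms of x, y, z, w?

w1 = x xor w
w2 = z xor w1 = z xor (x xor w)
w3 = w2 /\ x = (z xor (x xor w)) /\ x
w4 = w2 xor x = (z xor (x xor w)) xor x
w5 = w3 xor w4 = ((z xor (x xor w)) /\ x) xor ((z xor (x xor w)) xor x)

((z xor (x xor w)) /\ x) xor ((z xor (x xor w)) xor x)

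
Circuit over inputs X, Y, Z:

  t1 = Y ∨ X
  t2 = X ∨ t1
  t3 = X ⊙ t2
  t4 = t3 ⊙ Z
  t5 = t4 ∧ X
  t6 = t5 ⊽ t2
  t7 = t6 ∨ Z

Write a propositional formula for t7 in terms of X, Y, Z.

((((X ⊙ (X ∨ (Y ∨ X))) ⊙ Z) ∧ X) ⊽ (X ∨ (Y ∨ X))) ∨ Z

t1 = Y ∨ X
t2 = X ∨ t1 = X ∨ (Y ∨ X)
t3 = X ⊙ t2 = X ⊙ (X ∨ (Y ∨ X))
t4 = t3 ⊙ Z = (X ⊙ (X ∨ (Y ∨ X))) ⊙ Z
t5 = t4 ∧ X = ((X ⊙ (X ∨ (Y ∨ X))) ⊙ Z) ∧ X
t6 = t5 ⊽ t2 = (((X ⊙ (X ∨ (Y ∨ X))) ⊙ Z) ∧ X) ⊽ (X ∨ (Y ∨ X))
t7 = t6 ∨ Z = ((((X ⊙ (X ∨ (Y ∨ X))) ⊙ Z) ∧ X) ⊽ (X ∨ (Y ∨ X))) ∨ Z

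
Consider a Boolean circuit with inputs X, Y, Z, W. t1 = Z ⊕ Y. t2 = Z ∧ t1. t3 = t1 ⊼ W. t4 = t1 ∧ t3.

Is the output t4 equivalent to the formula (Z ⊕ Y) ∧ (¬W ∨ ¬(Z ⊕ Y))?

Yes

t1 = Z ⊕ Y
t3 = t1 ⊼ W = (Z ⊕ Y) ⊼ W
t4 = t1 ∧ t3 = (Z ⊕ Y) ∧ ((Z ⊕ Y) ⊼ W)
At X=0, Y=0, Z=0, W=0: circuit gives 0, formula gives 0.
At X=0, Y=0, Z=1, W=0: circuit gives 1, formula gives 1.
Agrees on all 16 inputs.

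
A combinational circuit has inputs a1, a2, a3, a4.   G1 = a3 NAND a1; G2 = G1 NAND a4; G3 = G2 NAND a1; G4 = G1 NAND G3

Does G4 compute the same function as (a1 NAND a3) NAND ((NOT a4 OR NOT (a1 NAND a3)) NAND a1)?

Yes

G1 = a3 NAND a1
G2 = G1 NAND a4 = (a3 NAND a1) NAND a4
G3 = G2 NAND a1 = ((a3 NAND a1) NAND a4) NAND a1
G4 = G1 NAND G3 = (a3 NAND a1) NAND (((a3 NAND a1) NAND a4) NAND a1)
At a1=0, a2=0, a3=0, a4=0: circuit gives 0, formula gives 0.
At a1=1, a2=0, a3=0, a4=0: circuit gives 1, formula gives 1.
Agrees on all 16 inputs.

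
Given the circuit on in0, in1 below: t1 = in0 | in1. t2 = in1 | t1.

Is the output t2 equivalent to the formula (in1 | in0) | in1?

Yes

t1 = in0 | in1
t2 = in1 | t1 = in1 | (in0 | in1)
At in0=0, in1=0: circuit gives 0, formula gives 0.
At in0=0, in1=1: circuit gives 1, formula gives 1.
Agrees on all 4 inputs.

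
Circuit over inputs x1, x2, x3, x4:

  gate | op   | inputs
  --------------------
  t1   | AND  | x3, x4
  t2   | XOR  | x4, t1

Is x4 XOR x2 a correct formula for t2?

t1 = x3 AND x4
t2 = x4 XOR t1 = x4 XOR (x3 AND x4)
At x1=0, x2=0, x3=1, x4=1: circuit gives 0, formula gives 1.

No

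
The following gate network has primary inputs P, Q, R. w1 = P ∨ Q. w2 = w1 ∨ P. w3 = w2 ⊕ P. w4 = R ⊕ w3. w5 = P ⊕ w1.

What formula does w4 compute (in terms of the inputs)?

w1 = P ∨ Q
w2 = w1 ∨ P = (P ∨ Q) ∨ P
w3 = w2 ⊕ P = ((P ∨ Q) ∨ P) ⊕ P
w4 = R ⊕ w3 = R ⊕ (((P ∨ Q) ∨ P) ⊕ P)

R ⊕ (((P ∨ Q) ∨ P) ⊕ P)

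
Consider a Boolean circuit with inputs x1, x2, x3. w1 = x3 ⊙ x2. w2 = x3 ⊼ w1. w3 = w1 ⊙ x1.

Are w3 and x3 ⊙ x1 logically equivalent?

w1 = x3 ⊙ x2
w3 = w1 ⊙ x1 = (x3 ⊙ x2) ⊙ x1
At x1=0, x2=0, x3=0: circuit gives 0, formula gives 1.

No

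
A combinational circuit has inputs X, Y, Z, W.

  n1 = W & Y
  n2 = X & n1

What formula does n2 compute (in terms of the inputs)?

X & (W & Y)

n1 = W & Y
n2 = X & n1 = X & (W & Y)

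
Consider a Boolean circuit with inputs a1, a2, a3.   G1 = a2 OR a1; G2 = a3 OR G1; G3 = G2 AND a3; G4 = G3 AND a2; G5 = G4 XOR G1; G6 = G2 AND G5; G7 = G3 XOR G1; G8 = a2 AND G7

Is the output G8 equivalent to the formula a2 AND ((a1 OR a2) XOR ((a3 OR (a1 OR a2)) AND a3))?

Yes

G1 = a2 OR a1
G2 = a3 OR G1 = a3 OR (a2 OR a1)
G3 = G2 AND a3 = (a3 OR (a2 OR a1)) AND a3
G7 = G3 XOR G1 = ((a3 OR (a2 OR a1)) AND a3) XOR (a2 OR a1)
G8 = a2 AND G7 = a2 AND (((a3 OR (a2 OR a1)) AND a3) XOR (a2 OR a1))
At a1=0, a2=0, a3=0: circuit gives 0, formula gives 0.
At a1=0, a2=1, a3=0: circuit gives 1, formula gives 1.
Agrees on all 8 inputs.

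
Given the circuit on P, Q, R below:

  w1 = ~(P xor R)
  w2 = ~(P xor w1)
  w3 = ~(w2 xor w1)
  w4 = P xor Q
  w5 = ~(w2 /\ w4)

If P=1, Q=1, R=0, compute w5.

1

w1 = ~(1 xor 0) = 0
w2 = ~(1 xor 0) = 0
w4 = 1 xor 1 = 0
w5 = ~(0 /\ 0) = 1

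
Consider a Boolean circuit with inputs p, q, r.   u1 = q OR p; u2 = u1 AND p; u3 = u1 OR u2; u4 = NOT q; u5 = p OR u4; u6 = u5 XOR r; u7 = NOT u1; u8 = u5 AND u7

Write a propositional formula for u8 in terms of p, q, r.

u1 = q OR p
u4 = NOT q
u5 = p OR u4 = p OR NOT q
u7 = NOT u1 = NOT (q OR p)
u8 = u5 AND u7 = (p OR NOT q) AND NOT (q OR p)

(p OR NOT q) AND NOT (q OR p)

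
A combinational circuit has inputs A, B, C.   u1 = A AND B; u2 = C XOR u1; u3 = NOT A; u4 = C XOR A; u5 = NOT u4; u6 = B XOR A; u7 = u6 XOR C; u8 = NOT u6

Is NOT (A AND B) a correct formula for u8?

u6 = B XOR A
u8 = NOT u6 = NOT (B XOR A)
At A=0, B=1, C=0: circuit gives 0, formula gives 1.

No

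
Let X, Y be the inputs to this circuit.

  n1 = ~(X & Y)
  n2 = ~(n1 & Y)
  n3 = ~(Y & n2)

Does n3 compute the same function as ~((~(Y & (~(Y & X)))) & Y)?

n1 = ~(X & Y)
n2 = ~(n1 & Y) = ~((~(X & Y)) & Y)
n3 = ~(Y & n2) = ~(Y & (~((~(X & Y)) & Y)))
At X=1, Y=1: circuit gives 0, formula gives 0.
At X=0, Y=0: circuit gives 1, formula gives 1.
Agrees on all 4 inputs.

Yes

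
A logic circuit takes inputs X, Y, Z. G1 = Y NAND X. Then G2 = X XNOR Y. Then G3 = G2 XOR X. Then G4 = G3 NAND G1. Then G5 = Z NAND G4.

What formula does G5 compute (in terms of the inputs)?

G1 = Y NAND X
G2 = X XNOR Y
G3 = G2 XOR X = (X XNOR Y) XOR X
G4 = G3 NAND G1 = ((X XNOR Y) XOR X) NAND (Y NAND X)
G5 = Z NAND G4 = Z NAND (((X XNOR Y) XOR X) NAND (Y NAND X))

Z NAND (((X XNOR Y) XOR X) NAND (Y NAND X))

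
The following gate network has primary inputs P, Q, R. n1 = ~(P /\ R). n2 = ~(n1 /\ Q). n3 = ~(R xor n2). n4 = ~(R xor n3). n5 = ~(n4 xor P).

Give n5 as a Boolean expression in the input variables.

~((~(R xor (~(R xor (~((~(P /\ R)) /\ Q)))))) xor P)

n1 = ~(P /\ R)
n2 = ~(n1 /\ Q) = ~((~(P /\ R)) /\ Q)
n3 = ~(R xor n2) = ~(R xor (~((~(P /\ R)) /\ Q)))
n4 = ~(R xor n3) = ~(R xor (~(R xor (~((~(P /\ R)) /\ Q)))))
n5 = ~(n4 xor P) = ~((~(R xor (~(R xor (~((~(P /\ R)) /\ Q)))))) xor P)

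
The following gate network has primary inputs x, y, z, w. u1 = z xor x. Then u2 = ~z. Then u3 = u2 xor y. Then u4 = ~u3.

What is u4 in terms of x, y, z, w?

~(~z xor y)

u2 = ~z
u3 = u2 xor y = ~z xor y
u4 = ~u3 = ~(~z xor y)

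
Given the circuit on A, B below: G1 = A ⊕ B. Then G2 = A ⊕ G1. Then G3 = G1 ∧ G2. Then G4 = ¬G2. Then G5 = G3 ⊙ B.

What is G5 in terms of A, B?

G1 = A ⊕ B
G2 = A ⊕ G1 = A ⊕ (A ⊕ B)
G3 = G1 ∧ G2 = (A ⊕ B) ∧ (A ⊕ (A ⊕ B))
G5 = G3 ⊙ B = ((A ⊕ B) ∧ (A ⊕ (A ⊕ B))) ⊙ B

((A ⊕ B) ∧ (A ⊕ (A ⊕ B))) ⊙ B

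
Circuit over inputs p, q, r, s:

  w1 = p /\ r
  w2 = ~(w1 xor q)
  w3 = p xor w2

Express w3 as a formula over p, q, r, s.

p xor (~((p /\ r) xor q))

w1 = p /\ r
w2 = ~(w1 xor q) = ~((p /\ r) xor q)
w3 = p xor w2 = p xor (~((p /\ r) xor q))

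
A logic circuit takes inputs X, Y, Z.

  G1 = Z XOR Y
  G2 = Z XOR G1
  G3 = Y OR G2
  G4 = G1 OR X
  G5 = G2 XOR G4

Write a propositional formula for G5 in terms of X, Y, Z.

G1 = Z XOR Y
G2 = Z XOR G1 = Z XOR (Z XOR Y)
G4 = G1 OR X = (Z XOR Y) OR X
G5 = G2 XOR G4 = (Z XOR (Z XOR Y)) XOR ((Z XOR Y) OR X)

(Z XOR (Z XOR Y)) XOR ((Z XOR Y) OR X)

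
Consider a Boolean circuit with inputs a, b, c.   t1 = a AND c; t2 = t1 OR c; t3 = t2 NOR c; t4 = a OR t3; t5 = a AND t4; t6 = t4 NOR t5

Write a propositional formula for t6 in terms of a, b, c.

t1 = a AND c
t2 = t1 OR c = (a AND c) OR c
t3 = t2 NOR c = ((a AND c) OR c) NOR c
t4 = a OR t3 = a OR (((a AND c) OR c) NOR c)
t5 = a AND t4 = a AND (a OR (((a AND c) OR c) NOR c))
t6 = t4 NOR t5 = (a OR (((a AND c) OR c) NOR c)) NOR (a AND (a OR (((a AND c) OR c) NOR c)))

(a OR (((a AND c) OR c) NOR c)) NOR (a AND (a OR (((a AND c) OR c) NOR c)))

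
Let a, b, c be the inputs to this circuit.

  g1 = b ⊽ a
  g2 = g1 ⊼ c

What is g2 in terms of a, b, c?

g1 = b ⊽ a
g2 = g1 ⊼ c = (b ⊽ a) ⊼ c

(b ⊽ a) ⊼ c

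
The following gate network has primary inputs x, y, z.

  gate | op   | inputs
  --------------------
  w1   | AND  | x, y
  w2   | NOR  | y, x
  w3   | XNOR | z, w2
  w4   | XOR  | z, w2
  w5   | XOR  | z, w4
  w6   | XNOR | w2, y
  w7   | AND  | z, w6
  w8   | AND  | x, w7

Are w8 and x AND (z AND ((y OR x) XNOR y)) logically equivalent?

No

w2 = y NOR x
w6 = w2 XNOR y = (y NOR x) XNOR y
w7 = z AND w6 = z AND ((y NOR x) XNOR y)
w8 = x AND w7 = x AND (z AND ((y NOR x) XNOR y))
At x=1, y=0, z=1: circuit gives 1, formula gives 0.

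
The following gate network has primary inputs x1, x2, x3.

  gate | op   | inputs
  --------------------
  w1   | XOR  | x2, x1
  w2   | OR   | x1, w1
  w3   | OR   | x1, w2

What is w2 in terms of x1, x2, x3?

x1 OR (x2 XOR x1)

w1 = x2 XOR x1
w2 = x1 OR w1 = x1 OR (x2 XOR x1)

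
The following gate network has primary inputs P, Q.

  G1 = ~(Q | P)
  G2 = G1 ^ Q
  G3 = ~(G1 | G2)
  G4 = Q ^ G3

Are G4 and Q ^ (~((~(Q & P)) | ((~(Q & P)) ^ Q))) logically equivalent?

No

G1 = ~(Q | P)
G2 = G1 ^ Q = (~(Q | P)) ^ Q
G3 = ~(G1 | G2) = ~((~(Q | P)) | ((~(Q | P)) ^ Q))
G4 = Q ^ G3 = Q ^ (~((~(Q | P)) | ((~(Q | P)) ^ Q)))
At P=1, Q=0: circuit gives 1, formula gives 0.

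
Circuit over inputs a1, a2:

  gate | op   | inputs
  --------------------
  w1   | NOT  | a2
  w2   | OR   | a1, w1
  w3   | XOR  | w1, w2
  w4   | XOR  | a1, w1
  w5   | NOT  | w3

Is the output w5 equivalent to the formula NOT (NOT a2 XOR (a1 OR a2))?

w1 = NOT a2
w2 = a1 OR w1 = a1 OR NOT a2
w3 = w1 XOR w2 = NOT a2 XOR (a1 OR NOT a2)
w5 = NOT w3 = NOT (NOT a2 XOR (a1 OR NOT a2))
At a1=0, a2=0: circuit gives 1, formula gives 0.

No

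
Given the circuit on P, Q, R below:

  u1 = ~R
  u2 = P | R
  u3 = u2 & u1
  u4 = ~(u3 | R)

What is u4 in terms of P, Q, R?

u1 = ~R
u2 = P | R
u3 = u2 & u1 = (P | R) & ~R
u4 = ~(u3 | R) = ~(((P | R) & ~R) | R)

~(((P | R) & ~R) | R)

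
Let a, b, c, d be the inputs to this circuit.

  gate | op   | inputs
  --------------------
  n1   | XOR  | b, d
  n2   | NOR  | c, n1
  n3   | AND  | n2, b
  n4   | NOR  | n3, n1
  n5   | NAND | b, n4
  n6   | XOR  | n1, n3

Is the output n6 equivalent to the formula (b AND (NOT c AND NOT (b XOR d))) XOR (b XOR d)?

Yes

n1 = b XOR d
n2 = c NOR n1 = c NOR (b XOR d)
n3 = n2 AND b = (c NOR (b XOR d)) AND b
n6 = n1 XOR n3 = (b XOR d) XOR ((c NOR (b XOR d)) AND b)
At a=0, b=0, c=0, d=0: circuit gives 0, formula gives 0.
At a=0, b=0, c=0, d=1: circuit gives 1, formula gives 1.
Agrees on all 16 inputs.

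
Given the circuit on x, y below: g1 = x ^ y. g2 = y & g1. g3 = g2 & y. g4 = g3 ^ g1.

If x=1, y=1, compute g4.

g1 = 1 ^ 1 = 0
g2 = 1 & 0 = 0
g3 = 0 & 1 = 0
g4 = 0 ^ 0 = 0

0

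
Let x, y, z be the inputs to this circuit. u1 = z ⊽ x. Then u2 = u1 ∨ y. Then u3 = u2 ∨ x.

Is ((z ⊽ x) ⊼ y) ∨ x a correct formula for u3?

No

u1 = z ⊽ x
u2 = u1 ∨ y = (z ⊽ x) ∨ y
u3 = u2 ∨ x = ((z ⊽ x) ∨ y) ∨ x
At x=0, y=0, z=1: circuit gives 0, formula gives 1.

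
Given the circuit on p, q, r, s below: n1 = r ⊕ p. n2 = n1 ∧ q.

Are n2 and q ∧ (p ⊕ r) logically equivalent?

Yes

n1 = r ⊕ p
n2 = n1 ∧ q = (r ⊕ p) ∧ q
At p=0, q=0, r=0, s=0: circuit gives 0, formula gives 0.
At p=0, q=1, r=1, s=0: circuit gives 1, formula gives 1.
Agrees on all 16 inputs.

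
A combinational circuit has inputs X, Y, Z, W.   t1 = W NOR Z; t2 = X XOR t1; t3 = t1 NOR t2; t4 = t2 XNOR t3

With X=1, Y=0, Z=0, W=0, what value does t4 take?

t1 = 0 NOR 0 = 1
t2 = 1 XOR 1 = 0
t3 = 1 NOR 0 = 0
t4 = 0 XNOR 0 = 1

1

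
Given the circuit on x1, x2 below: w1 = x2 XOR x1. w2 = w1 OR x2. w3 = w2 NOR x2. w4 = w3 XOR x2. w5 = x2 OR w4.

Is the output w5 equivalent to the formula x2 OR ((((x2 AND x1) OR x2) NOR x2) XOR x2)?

No

w1 = x2 XOR x1
w2 = w1 OR x2 = (x2 XOR x1) OR x2
w3 = w2 NOR x2 = ((x2 XOR x1) OR x2) NOR x2
w4 = w3 XOR x2 = (((x2 XOR x1) OR x2) NOR x2) XOR x2
w5 = x2 OR w4 = x2 OR ((((x2 XOR x1) OR x2) NOR x2) XOR x2)
At x1=1, x2=0: circuit gives 0, formula gives 1.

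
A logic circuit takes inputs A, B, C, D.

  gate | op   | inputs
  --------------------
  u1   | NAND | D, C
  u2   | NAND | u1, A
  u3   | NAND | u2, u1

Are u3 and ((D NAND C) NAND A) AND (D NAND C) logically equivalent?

u1 = D NAND C
u2 = u1 NAND A = (D NAND C) NAND A
u3 = u2 NAND u1 = ((D NAND C) NAND A) NAND (D NAND C)
At A=0, B=0, C=0, D=0: circuit gives 0, formula gives 1.

No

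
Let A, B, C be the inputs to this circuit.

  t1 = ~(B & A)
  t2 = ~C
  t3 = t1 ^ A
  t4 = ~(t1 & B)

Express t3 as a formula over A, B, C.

t1 = ~(B & A)
t3 = t1 ^ A = (~(B & A)) ^ A

(~(B & A)) ^ A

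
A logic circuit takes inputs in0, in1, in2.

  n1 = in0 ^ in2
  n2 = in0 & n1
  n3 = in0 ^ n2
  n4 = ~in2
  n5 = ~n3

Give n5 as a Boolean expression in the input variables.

n1 = in0 ^ in2
n2 = in0 & n1 = in0 & (in0 ^ in2)
n3 = in0 ^ n2 = in0 ^ (in0 & (in0 ^ in2))
n5 = ~n3 = ~(in0 ^ (in0 & (in0 ^ in2)))

~(in0 ^ (in0 & (in0 ^ in2)))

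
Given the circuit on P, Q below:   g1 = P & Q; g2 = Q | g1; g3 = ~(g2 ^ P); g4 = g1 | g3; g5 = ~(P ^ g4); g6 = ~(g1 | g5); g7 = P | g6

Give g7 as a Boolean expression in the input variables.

P | (~((P & Q) | (~(P ^ ((P & Q) | (~((Q | (P & Q)) ^ P)))))))

g1 = P & Q
g2 = Q | g1 = Q | (P & Q)
g3 = ~(g2 ^ P) = ~((Q | (P & Q)) ^ P)
g4 = g1 | g3 = (P & Q) | (~((Q | (P & Q)) ^ P))
g5 = ~(P ^ g4) = ~(P ^ ((P & Q) | (~((Q | (P & Q)) ^ P))))
g6 = ~(g1 | g5) = ~((P & Q) | (~(P ^ ((P & Q) | (~((Q | (P & Q)) ^ P))))))
g7 = P | g6 = P | (~((P & Q) | (~(P ^ ((P & Q) | (~((Q | (P & Q)) ^ P)))))))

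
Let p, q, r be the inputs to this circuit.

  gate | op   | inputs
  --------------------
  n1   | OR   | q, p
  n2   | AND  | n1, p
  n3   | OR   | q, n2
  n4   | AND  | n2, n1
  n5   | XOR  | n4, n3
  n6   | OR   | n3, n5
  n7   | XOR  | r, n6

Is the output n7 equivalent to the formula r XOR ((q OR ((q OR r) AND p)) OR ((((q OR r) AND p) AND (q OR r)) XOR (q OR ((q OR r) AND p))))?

n1 = q OR p
n2 = n1 AND p = (q OR p) AND p
n3 = q OR n2 = q OR ((q OR p) AND p)
n4 = n2 AND n1 = ((q OR p) AND p) AND (q OR p)
n5 = n4 XOR n3 = (((q OR p) AND p) AND (q OR p)) XOR (q OR ((q OR p) AND p))
n6 = n3 OR n5 = (q OR ((q OR p) AND p)) OR ((((q OR p) AND p) AND (q OR p)) XOR (q OR ((q OR p) AND p)))
n7 = r XOR n6 = r XOR ((q OR ((q OR p) AND p)) OR ((((q OR p) AND p) AND (q OR p)) XOR (q OR ((q OR p) AND p))))
At p=1, q=0, r=0: circuit gives 1, formula gives 0.

No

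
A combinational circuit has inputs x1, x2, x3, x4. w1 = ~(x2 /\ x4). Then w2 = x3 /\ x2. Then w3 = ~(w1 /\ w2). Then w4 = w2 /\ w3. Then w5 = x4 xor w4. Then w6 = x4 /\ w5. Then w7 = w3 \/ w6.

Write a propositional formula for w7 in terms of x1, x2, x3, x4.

w1 = ~(x2 /\ x4)
w2 = x3 /\ x2
w3 = ~(w1 /\ w2) = ~((~(x2 /\ x4)) /\ (x3 /\ x2))
w4 = w2 /\ w3 = (x3 /\ x2) /\ (~((~(x2 /\ x4)) /\ (x3 /\ x2)))
w5 = x4 xor w4 = x4 xor ((x3 /\ x2) /\ (~((~(x2 /\ x4)) /\ (x3 /\ x2))))
w6 = x4 /\ w5 = x4 /\ (x4 xor ((x3 /\ x2) /\ (~((~(x2 /\ x4)) /\ (x3 /\ x2)))))
w7 = w3 \/ w6 = (~((~(x2 /\ x4)) /\ (x3 /\ x2))) \/ (x4 /\ (x4 xor ((x3 /\ x2) /\ (~((~(x2 /\ x4)) /\ (x3 /\ x2))))))

(~((~(x2 /\ x4)) /\ (x3 /\ x2))) \/ (x4 /\ (x4 xor ((x3 /\ x2) /\ (~((~(x2 /\ x4)) /\ (x3 /\ x2))))))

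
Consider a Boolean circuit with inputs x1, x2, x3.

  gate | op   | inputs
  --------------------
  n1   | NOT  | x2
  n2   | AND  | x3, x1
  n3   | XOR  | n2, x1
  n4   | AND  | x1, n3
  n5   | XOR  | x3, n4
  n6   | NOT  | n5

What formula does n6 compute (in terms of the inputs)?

NOT (x3 XOR (x1 AND ((x3 AND x1) XOR x1)))

n2 = x3 AND x1
n3 = n2 XOR x1 = (x3 AND x1) XOR x1
n4 = x1 AND n3 = x1 AND ((x3 AND x1) XOR x1)
n5 = x3 XOR n4 = x3 XOR (x1 AND ((x3 AND x1) XOR x1))
n6 = NOT n5 = NOT (x3 XOR (x1 AND ((x3 AND x1) XOR x1)))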